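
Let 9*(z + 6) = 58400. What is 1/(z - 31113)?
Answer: -9/221671 ≈ -4.0601e-5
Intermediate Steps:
z = 58346/9 (z = -6 + (⅑)*58400 = -6 + 58400/9 = 58346/9 ≈ 6482.9)
1/(z - 31113) = 1/(58346/9 - 31113) = 1/(-221671/9) = -9/221671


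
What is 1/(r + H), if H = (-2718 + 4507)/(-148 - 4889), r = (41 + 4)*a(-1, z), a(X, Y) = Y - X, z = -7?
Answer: -5037/1361779 ≈ -0.0036988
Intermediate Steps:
r = -270 (r = (41 + 4)*(-7 - 1*(-1)) = 45*(-7 + 1) = 45*(-6) = -270)
H = -1789/5037 (H = 1789/(-5037) = 1789*(-1/5037) = -1789/5037 ≈ -0.35517)
1/(r + H) = 1/(-270 - 1789/5037) = 1/(-1361779/5037) = -5037/1361779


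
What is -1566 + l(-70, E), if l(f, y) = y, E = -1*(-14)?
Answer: -1552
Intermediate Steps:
E = 14
-1566 + l(-70, E) = -1566 + 14 = -1552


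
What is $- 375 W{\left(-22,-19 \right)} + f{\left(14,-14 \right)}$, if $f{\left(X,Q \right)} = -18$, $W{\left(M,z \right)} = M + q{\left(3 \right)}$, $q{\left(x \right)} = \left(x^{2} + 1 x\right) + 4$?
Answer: $2232$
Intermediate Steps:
$q{\left(x \right)} = 4 + x + x^{2}$ ($q{\left(x \right)} = \left(x^{2} + x\right) + 4 = \left(x + x^{2}\right) + 4 = 4 + x + x^{2}$)
$W{\left(M,z \right)} = 16 + M$ ($W{\left(M,z \right)} = M + \left(4 + 3 + 3^{2}\right) = M + \left(4 + 3 + 9\right) = M + 16 = 16 + M$)
$- 375 W{\left(-22,-19 \right)} + f{\left(14,-14 \right)} = - 375 \left(16 - 22\right) - 18 = \left(-375\right) \left(-6\right) - 18 = 2250 - 18 = 2232$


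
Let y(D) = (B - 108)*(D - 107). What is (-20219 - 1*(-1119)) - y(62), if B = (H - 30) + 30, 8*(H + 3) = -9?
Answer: -193165/8 ≈ -24146.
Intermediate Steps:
H = -33/8 (H = -3 + (1/8)*(-9) = -3 - 9/8 = -33/8 ≈ -4.1250)
B = -33/8 (B = (-33/8 - 30) + 30 = -273/8 + 30 = -33/8 ≈ -4.1250)
y(D) = 95979/8 - 897*D/8 (y(D) = (-33/8 - 108)*(D - 107) = -897*(-107 + D)/8 = 95979/8 - 897*D/8)
(-20219 - 1*(-1119)) - y(62) = (-20219 - 1*(-1119)) - (95979/8 - 897/8*62) = (-20219 + 1119) - (95979/8 - 27807/4) = -19100 - 1*40365/8 = -19100 - 40365/8 = -193165/8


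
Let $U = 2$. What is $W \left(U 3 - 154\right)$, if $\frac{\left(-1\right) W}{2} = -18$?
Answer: $-5328$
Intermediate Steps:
$W = 36$ ($W = \left(-2\right) \left(-18\right) = 36$)
$W \left(U 3 - 154\right) = 36 \left(2 \cdot 3 - 154\right) = 36 \left(6 - 154\right) = 36 \left(-148\right) = -5328$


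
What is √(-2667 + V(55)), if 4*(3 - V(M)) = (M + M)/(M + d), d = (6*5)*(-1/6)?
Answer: I*√266455/10 ≈ 51.619*I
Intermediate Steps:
d = -5 (d = 30*(-1*⅙) = 30*(-⅙) = -5)
V(M) = 3 - M/(2*(-5 + M)) (V(M) = 3 - (M + M)/(4*(M - 5)) = 3 - 2*M/(4*(-5 + M)) = 3 - M/(2*(-5 + M)))
√(-2667 + V(55)) = √(-2667 + 5*(-6 + 55)/(2*(-5 + 55))) = √(-2667 + (5/2)*49/50) = √(-2667 + (5/2)*(1/50)*49) = √(-2667 + 49/20) = √(-53291/20) = I*√266455/10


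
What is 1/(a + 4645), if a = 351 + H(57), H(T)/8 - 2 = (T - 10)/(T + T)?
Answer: 57/285872 ≈ 0.00019939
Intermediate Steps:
H(T) = 16 + 4*(-10 + T)/T (H(T) = 16 + 8*((T - 10)/(T + T)) = 16 + 8*((-10 + T)/((2*T))) = 16 + 8*((-10 + T)*(1/(2*T))) = 16 + 8*((-10 + T)/(2*T)) = 16 + 4*(-10 + T)/T)
a = 21107/57 (a = 351 + (20 - 40/57) = 351 + 1100/57 = 21107/57 ≈ 370.30)
1/(a + 4645) = 1/(21107/57 + 4645) = 1/(285872/57) = 57/285872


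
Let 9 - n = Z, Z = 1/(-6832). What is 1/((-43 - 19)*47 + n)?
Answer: -6832/19846959 ≈ -0.00034423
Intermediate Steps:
Z = -1/6832 ≈ -0.00014637
n = 61489/6832 (n = 9 - 1*(-1/6832) = 9 + 1/6832 = 61489/6832 ≈ 9.0002)
1/((-43 - 19)*47 + n) = 1/((-43 - 19)*47 + 61489/6832) = 1/(-62*47 + 61489/6832) = 1/(-2914 + 61489/6832) = 1/(-19846959/6832) = -6832/19846959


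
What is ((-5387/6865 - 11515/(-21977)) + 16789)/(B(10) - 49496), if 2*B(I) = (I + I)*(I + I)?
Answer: -2532952431221/7437391288080 ≈ -0.34057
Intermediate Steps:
B(I) = 2*I**2 (B(I) = ((I + I)*(I + I))/2 = ((2*I)*(2*I))/2 = (4*I**2)/2 = 2*I**2)
((-5387/6865 - 11515/(-21977)) + 16789)/(B(10) - 49496) = ((-5387/6865 - 11515/(-21977)) + 16789)/(2*10**2 - 49496) = ((-5387*1/6865 - 11515*(-1/21977)) + 16789)/(2*100 - 49496) = ((-5387/6865 + 11515/21977) + 16789)/(200 - 49496) = (-39339624/150872105 + 16789)/(-49296) = (2532952431221/150872105)*(-1/49296) = -2532952431221/7437391288080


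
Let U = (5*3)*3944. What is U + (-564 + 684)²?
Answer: 73560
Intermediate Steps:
U = 59160 (U = 15*3944 = 59160)
U + (-564 + 684)² = 59160 + (-564 + 684)² = 59160 + 120² = 59160 + 14400 = 73560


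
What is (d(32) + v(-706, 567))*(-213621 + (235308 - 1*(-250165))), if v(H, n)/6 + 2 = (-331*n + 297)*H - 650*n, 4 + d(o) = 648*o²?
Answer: 215359500452432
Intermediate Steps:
d(o) = -4 + 648*o²
v(H, n) = -12 - 3900*n + 6*H*(297 - 331*n) (v(H, n) = -12 + 6*((-331*n + 297)*H - 650*n) = -12 + 6*((297 - 331*n)*H - 650*n) = -12 + 6*(H*(297 - 331*n) - 650*n) = -12 + 6*(-650*n + H*(297 - 331*n)) = -12 + (-3900*n + 6*H*(297 - 331*n)) = -12 - 3900*n + 6*H*(297 - 331*n))
(d(32) + v(-706, 567))*(-213621 + (235308 - 1*(-250165))) = ((-4 + 648*32²) + (-12 - 3900*567 + 1782*(-706) - 1986*(-706)*567))*(-213621 + (235308 - 1*(-250165))) = ((-4 + 648*1024) + (-12 - 2211300 - 1258092 + 794999772))*(-213621 + (235308 + 250165)) = ((-4 + 663552) + 791530368)*(-213621 + 485473) = (663548 + 791530368)*271852 = 792193916*271852 = 215359500452432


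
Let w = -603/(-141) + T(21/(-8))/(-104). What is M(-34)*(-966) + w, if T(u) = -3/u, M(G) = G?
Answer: 140492032/4277 ≈ 32848.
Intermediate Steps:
w = 18244/4277 (w = -603/(-141) - 3/(21/(-8))/(-104) = -603*(-1/141) - 3/(21*(-⅛))*(-1/104) = 201/47 - 3/(-21/8)*(-1/104) = 201/47 - 3*(-8/21)*(-1/104) = 201/47 + (8/7)*(-1/104) = 201/47 - 1/91 = 18244/4277 ≈ 4.2656)
M(-34)*(-966) + w = -34*(-966) + 18244/4277 = 32844 + 18244/4277 = 140492032/4277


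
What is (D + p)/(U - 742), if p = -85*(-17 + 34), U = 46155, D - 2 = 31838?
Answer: 30395/45413 ≈ 0.66930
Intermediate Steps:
D = 31840 (D = 2 + 31838 = 31840)
p = -1445 (p = -85*17 = -1445)
(D + p)/(U - 742) = (31840 - 1445)/(46155 - 742) = 30395/45413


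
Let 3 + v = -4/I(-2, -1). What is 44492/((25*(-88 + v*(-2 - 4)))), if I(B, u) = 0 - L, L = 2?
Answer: -22246/1025 ≈ -21.703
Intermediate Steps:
I(B, u) = -2 (I(B, u) = 0 - 1*2 = 0 - 2 = -2)
v = -1 (v = -3 - 4/(-2) = -3 - 4*(-½) = -3 + 2 = -1)
44492/((25*(-88 + v*(-2 - 4)))) = 44492/((25*(-88 - (-2 - 4)))) = 44492/((25*(-88 - 1*(-6)))) = 44492/((25*(-88 + 6))) = 44492/((25*(-82))) = 44492/(-2050) = 44492*(-1/2050) = -22246/1025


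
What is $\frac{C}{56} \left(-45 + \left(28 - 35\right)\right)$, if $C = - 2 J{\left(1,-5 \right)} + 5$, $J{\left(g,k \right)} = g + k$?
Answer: $- \frac{169}{14} \approx -12.071$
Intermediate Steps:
$C = 13$ ($C = - 2 \left(1 - 5\right) + 5 = \left(-2\right) \left(-4\right) + 5 = 8 + 5 = 13$)
$\frac{C}{56} \left(-45 + \left(28 - 35\right)\right) = \frac{13}{56} \left(-45 + \left(28 - 35\right)\right) = 13 \cdot \frac{1}{56} \left(-45 - 7\right) = \frac{13}{56} \left(-52\right) = - \frac{169}{14}$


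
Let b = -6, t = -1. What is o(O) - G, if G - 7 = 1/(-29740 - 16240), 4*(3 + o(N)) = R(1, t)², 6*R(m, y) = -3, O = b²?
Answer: -1827701/183920 ≈ -9.9375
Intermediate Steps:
O = 36 (O = (-6)² = 36)
R(m, y) = -½ (R(m, y) = (⅙)*(-3) = -½)
o(N) = -47/16 (o(N) = -3 + (-½)²/4 = -3 + (¼)*(¼) = -3 + 1/16 = -47/16)
G = 321859/45980 (G = 7 + 1/(-29740 - 16240) = 7 + 1/(-45980) = 7 - 1/45980 = 321859/45980 ≈ 7.0000)
o(O) - G = -47/16 - 1*321859/45980 = -47/16 - 321859/45980 = -1827701/183920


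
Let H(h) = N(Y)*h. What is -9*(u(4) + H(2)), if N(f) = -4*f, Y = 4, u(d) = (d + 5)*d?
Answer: -36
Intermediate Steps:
u(d) = d*(5 + d) (u(d) = (5 + d)*d = d*(5 + d))
H(h) = -16*h (H(h) = (-4*4)*h = -16*h)
-9*(u(4) + H(2)) = -9*(4*(5 + 4) - 16*2) = -9*(4*9 - 32) = -9*(36 - 32) = -9*4 = -36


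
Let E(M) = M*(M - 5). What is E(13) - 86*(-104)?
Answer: 9048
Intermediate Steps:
E(M) = M*(-5 + M)
E(13) - 86*(-104) = 13*(-5 + 13) - 86*(-104) = 13*8 + 8944 = 104 + 8944 = 9048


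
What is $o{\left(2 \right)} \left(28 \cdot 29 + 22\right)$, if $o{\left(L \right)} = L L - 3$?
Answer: $834$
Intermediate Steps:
$o{\left(L \right)} = -3 + L^{2}$ ($o{\left(L \right)} = L^{2} - 3 = -3 + L^{2}$)
$o{\left(2 \right)} \left(28 \cdot 29 + 22\right) = \left(-3 + 2^{2}\right) \left(28 \cdot 29 + 22\right) = \left(-3 + 4\right) \left(812 + 22\right) = 1 \cdot 834 = 834$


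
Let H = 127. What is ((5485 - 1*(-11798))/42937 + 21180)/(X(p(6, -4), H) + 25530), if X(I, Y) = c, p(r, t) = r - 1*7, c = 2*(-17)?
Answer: 909422943/1094721752 ≈ 0.83073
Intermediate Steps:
c = -34
p(r, t) = -7 + r (p(r, t) = r - 7 = -7 + r)
X(I, Y) = -34
((5485 - 1*(-11798))/42937 + 21180)/(X(p(6, -4), H) + 25530) = ((5485 - 1*(-11798))/42937 + 21180)/(-34 + 25530) = ((5485 + 11798)*(1/42937) + 21180)/25496 = (17283*(1/42937) + 21180)*(1/25496) = (17283/42937 + 21180)*(1/25496) = (909422943/42937)*(1/25496) = 909422943/1094721752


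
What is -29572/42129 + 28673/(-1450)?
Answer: -1250844217/61087050 ≈ -20.476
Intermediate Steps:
-29572/42129 + 28673/(-1450) = -29572*1/42129 + 28673*(-1/1450) = -29572/42129 - 28673/1450 = -1250844217/61087050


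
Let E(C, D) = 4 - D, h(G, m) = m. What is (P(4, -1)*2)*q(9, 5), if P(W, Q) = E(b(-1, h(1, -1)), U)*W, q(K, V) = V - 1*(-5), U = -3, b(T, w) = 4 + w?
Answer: 560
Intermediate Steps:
q(K, V) = 5 + V (q(K, V) = V + 5 = 5 + V)
P(W, Q) = 7*W (P(W, Q) = (4 - 1*(-3))*W = (4 + 3)*W = 7*W)
(P(4, -1)*2)*q(9, 5) = ((7*4)*2)*(5 + 5) = (28*2)*10 = 56*10 = 560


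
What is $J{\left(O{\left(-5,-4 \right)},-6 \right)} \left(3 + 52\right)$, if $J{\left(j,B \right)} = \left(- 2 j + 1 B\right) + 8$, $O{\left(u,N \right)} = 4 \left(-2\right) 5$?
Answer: $4510$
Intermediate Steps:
$O{\left(u,N \right)} = -40$ ($O{\left(u,N \right)} = \left(-8\right) 5 = -40$)
$J{\left(j,B \right)} = 8 + B - 2 j$ ($J{\left(j,B \right)} = \left(- 2 j + B\right) + 8 = \left(B - 2 j\right) + 8 = 8 + B - 2 j$)
$J{\left(O{\left(-5,-4 \right)},-6 \right)} \left(3 + 52\right) = \left(8 - 6 - -80\right) \left(3 + 52\right) = \left(8 - 6 + 80\right) 55 = 82 \cdot 55 = 4510$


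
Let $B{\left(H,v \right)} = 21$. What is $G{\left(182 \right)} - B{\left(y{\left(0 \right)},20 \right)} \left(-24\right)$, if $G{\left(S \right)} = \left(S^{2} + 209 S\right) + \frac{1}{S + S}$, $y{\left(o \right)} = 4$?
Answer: $\frac{26086425}{364} \approx 71666.0$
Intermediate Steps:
$G{\left(S \right)} = S^{2} + \frac{1}{2 S} + 209 S$ ($G{\left(S \right)} = \left(S^{2} + 209 S\right) + \frac{1}{2 S} = S^{2} + \frac{1}{2 S} + 209 S$)
$G{\left(182 \right)} - B{\left(y{\left(0 \right)},20 \right)} \left(-24\right) = \left(182^{2} + \frac{1}{2 \cdot 182} + 209 \cdot 182\right) - 21 \left(-24\right) = \left(33124 + \frac{1}{2} \cdot \frac{1}{182} + 38038\right) - -504 = \left(33124 + \frac{1}{364} + 38038\right) + 504 = \frac{25902969}{364} + 504 = \frac{26086425}{364}$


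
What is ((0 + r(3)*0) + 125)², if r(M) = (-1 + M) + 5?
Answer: 15625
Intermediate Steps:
r(M) = 4 + M
((0 + r(3)*0) + 125)² = ((0 + (4 + 3)*0) + 125)² = ((0 + 7*0) + 125)² = ((0 + 0) + 125)² = (0 + 125)² = 125² = 15625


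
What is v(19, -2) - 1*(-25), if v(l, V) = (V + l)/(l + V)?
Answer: 26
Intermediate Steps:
v(l, V) = 1 (v(l, V) = (V + l)/(V + l) = 1)
v(19, -2) - 1*(-25) = 1 - 1*(-25) = 1 + 25 = 26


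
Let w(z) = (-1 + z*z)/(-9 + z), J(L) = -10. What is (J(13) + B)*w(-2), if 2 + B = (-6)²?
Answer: -72/11 ≈ -6.5455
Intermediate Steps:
B = 34 (B = -2 + (-6)² = -2 + 36 = 34)
w(z) = (-1 + z²)/(-9 + z)
(J(13) + B)*w(-2) = (-10 + 34)*((-1 + (-2)²)/(-9 - 2)) = 24*((-1 + 4)/(-11)) = 24*(-1/11*3) = 24*(-3/11) = -72/11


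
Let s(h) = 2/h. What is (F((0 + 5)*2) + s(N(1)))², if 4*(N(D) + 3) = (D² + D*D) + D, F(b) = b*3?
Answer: 68644/81 ≈ 847.46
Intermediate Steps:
F(b) = 3*b
N(D) = -3 + D²/2 + D/4 (N(D) = -3 + ((D² + D*D) + D)/4 = -3 + ((D² + D²) + D)/4 = -3 + (2*D² + D)/4 = -3 + (D + 2*D²)/4 = -3 + (D²/2 + D/4) = -3 + D²/2 + D/4)
(F((0 + 5)*2) + s(N(1)))² = (3*((0 + 5)*2) + 2/(-3 + (½)*1² + (¼)*1))² = (3*(5*2) + 2/(-3 + (½)*1 + ¼))² = (3*10 + 2/(-3 + ½ + ¼))² = (30 + 2/(-9/4))² = (30 + 2*(-4/9))² = (30 - 8/9)² = (262/9)² = 68644/81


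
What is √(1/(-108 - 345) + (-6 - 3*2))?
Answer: I*√2462961/453 ≈ 3.4644*I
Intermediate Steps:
√(1/(-108 - 345) + (-6 - 3*2)) = √(1/(-453) + (-6 - 6)) = √(-1/453 - 12) = √(-5437/453) = I*√2462961/453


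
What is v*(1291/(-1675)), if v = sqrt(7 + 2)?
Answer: -3873/1675 ≈ -2.3122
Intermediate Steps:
v = 3 (v = sqrt(9) = 3)
v*(1291/(-1675)) = 3*(1291/(-1675)) = 3*(1291*(-1/1675)) = 3*(-1291/1675) = -3873/1675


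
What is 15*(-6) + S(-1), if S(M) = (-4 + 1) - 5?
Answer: -98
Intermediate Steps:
S(M) = -8 (S(M) = -3 - 5 = -8)
15*(-6) + S(-1) = 15*(-6) - 8 = -90 - 8 = -98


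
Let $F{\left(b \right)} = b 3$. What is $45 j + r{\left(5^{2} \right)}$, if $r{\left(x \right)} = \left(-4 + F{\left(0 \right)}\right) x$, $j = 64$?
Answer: $2780$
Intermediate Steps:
$F{\left(b \right)} = 3 b$
$r{\left(x \right)} = - 4 x$ ($r{\left(x \right)} = \left(-4 + 3 \cdot 0\right) x = \left(-4 + 0\right) x = - 4 x$)
$45 j + r{\left(5^{2} \right)} = 45 \cdot 64 - 4 \cdot 5^{2} = 2880 - 100 = 2780$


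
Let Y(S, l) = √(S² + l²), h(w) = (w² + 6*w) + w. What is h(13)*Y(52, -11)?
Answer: 1300*√113 ≈ 13819.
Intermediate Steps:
h(w) = w² + 7*w
h(13)*Y(52, -11) = (13*(7 + 13))*√(52² + (-11)²) = (13*20)*√(2704 + 121) = 260*√2825 = 260*(5*√113) = 1300*√113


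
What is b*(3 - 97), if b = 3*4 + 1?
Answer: -1222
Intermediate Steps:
b = 13 (b = 12 + 1 = 13)
b*(3 - 97) = 13*(3 - 97) = 13*(-94) = -1222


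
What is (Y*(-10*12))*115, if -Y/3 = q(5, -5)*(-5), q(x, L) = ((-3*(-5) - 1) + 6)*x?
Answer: -20700000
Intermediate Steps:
q(x, L) = 20*x (q(x, L) = ((15 - 1) + 6)*x = (14 + 6)*x = 20*x)
Y = 1500 (Y = -3*20*5*(-5) = -300*(-5) = -3*(-500) = 1500)
(Y*(-10*12))*115 = (1500*(-10*12))*115 = (1500*(-120))*115 = -180000*115 = -20700000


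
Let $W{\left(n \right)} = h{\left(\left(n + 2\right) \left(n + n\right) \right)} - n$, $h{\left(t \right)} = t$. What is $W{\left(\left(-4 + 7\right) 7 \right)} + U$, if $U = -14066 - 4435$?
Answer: $-17556$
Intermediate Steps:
$W{\left(n \right)} = - n + 2 n \left(2 + n\right)$ ($W{\left(n \right)} = \left(n + 2\right) \left(n + n\right) - n = \left(2 + n\right) 2 n - n = 2 n \left(2 + n\right) - n = - n + 2 n \left(2 + n\right)$)
$U = -18501$
$W{\left(\left(-4 + 7\right) 7 \right)} + U = \left(-4 + 7\right) 7 \left(3 + 2 \left(-4 + 7\right) 7\right) - 18501 = 3 \cdot 7 \left(3 + 2 \cdot 3 \cdot 7\right) - 18501 = 21 \left(3 + 2 \cdot 21\right) - 18501 = 21 \left(3 + 42\right) - 18501 = 21 \cdot 45 - 18501 = 945 - 18501 = -17556$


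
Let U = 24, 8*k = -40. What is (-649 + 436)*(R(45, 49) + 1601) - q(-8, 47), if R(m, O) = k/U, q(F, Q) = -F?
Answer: -2727813/8 ≈ -3.4098e+5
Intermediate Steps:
k = -5 (k = (⅛)*(-40) = -5)
R(m, O) = -5/24
(-649 + 436)*(R(45, 49) + 1601) - q(-8, 47) = (-649 + 436)*(-5/24 + 1601) - (-1)*(-8) = -213*38419/24 - 1*8 = -2727749/8 - 8 = -2727813/8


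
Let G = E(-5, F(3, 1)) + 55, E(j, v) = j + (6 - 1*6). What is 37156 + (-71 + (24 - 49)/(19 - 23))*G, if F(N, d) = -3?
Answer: 67837/2 ≈ 33919.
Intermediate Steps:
E(j, v) = j (E(j, v) = j + (6 - 6) = j + 0 = j)
G = 50 (G = -5 + 55 = 50)
37156 + (-71 + (24 - 49)/(19 - 23))*G = 37156 + (-71 + (24 - 49)/(19 - 23))*50 = 37156 + (-71 - 25/(-4))*50 = 37156 + (-71 - 25*(-1/4))*50 = 37156 + (-71 + 25/4)*50 = 37156 - 259/4*50 = 37156 - 6475/2 = 67837/2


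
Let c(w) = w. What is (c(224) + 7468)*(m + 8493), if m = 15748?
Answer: 186461772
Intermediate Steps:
(c(224) + 7468)*(m + 8493) = (224 + 7468)*(15748 + 8493) = 7692*24241 = 186461772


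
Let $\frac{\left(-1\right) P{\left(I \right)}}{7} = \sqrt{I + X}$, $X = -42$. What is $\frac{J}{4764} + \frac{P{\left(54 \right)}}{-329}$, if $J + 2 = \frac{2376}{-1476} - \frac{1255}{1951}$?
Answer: $- \frac{113401}{127025708} + \frac{2 \sqrt{3}}{47} \approx 0.072812$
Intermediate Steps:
$P{\left(I \right)} = - 7 \sqrt{-42 + I}$ ($P{\left(I \right)} = - 7 \sqrt{I - 42} = - 7 \sqrt{-42 + I}$)
$J = - \frac{340203}{79991}$ ($J = -2 + \left(\frac{2376}{-1476} - \frac{1255}{1951}\right) = -2 + \left(2376 \left(- \frac{1}{1476}\right) - \frac{1255}{1951}\right) = -2 - \frac{180221}{79991} = - \frac{340203}{79991} \approx -4.253$)
$\frac{J}{4764} + \frac{P{\left(54 \right)}}{-329} = - \frac{340203}{79991 \cdot 4764} + \frac{\left(-7\right) \sqrt{-42 + 54}}{-329} = \left(- \frac{340203}{79991}\right) \frac{1}{4764} + - 7 \sqrt{12} \left(- \frac{1}{329}\right) = - \frac{113401}{127025708} + - 7 \cdot 2 \sqrt{3} \left(- \frac{1}{329}\right) = - \frac{113401}{127025708} + - 14 \sqrt{3} \left(- \frac{1}{329}\right) = - \frac{113401}{127025708} + \frac{2 \sqrt{3}}{47}$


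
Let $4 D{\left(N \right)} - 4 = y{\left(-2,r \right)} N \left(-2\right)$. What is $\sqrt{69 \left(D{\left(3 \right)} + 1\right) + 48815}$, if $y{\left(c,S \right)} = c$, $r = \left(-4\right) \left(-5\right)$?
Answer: $2 \sqrt{12290} \approx 221.72$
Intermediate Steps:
$r = 20$
$D{\left(N \right)} = 1 + N$ ($D{\left(N \right)} = 1 + \frac{- 2 N \left(-2\right)}{4} = 1 + \frac{4 N}{4} = 1 + N$)
$\sqrt{69 \left(D{\left(3 \right)} + 1\right) + 48815} = \sqrt{69 \left(\left(1 + 3\right) + 1\right) + 48815} = \sqrt{69 \left(4 + 1\right) + 48815} = \sqrt{69 \cdot 5 + 48815} = \sqrt{345 + 48815} = \sqrt{49160} = 2 \sqrt{12290}$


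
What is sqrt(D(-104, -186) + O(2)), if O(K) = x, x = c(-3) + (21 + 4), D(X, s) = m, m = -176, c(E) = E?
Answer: I*sqrt(154) ≈ 12.41*I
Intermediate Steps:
D(X, s) = -176
x = 22 (x = -3 + (21 + 4) = -3 + 25 = 22)
O(K) = 22
sqrt(D(-104, -186) + O(2)) = sqrt(-176 + 22) = sqrt(-154) = I*sqrt(154)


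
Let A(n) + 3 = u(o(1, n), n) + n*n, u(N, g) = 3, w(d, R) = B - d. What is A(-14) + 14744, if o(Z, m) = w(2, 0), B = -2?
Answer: 14940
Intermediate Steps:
w(d, R) = -2 - d
o(Z, m) = -4 (o(Z, m) = -2 - 1*2 = -2 - 2 = -4)
A(n) = n² (A(n) = -3 + (3 + n*n) = -3 + (3 + n²) = n²)
A(-14) + 14744 = (-14)² + 14744 = 196 + 14744 = 14940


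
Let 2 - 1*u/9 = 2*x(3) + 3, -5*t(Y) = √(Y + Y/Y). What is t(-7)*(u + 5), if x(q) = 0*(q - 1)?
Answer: 4*I*√6/5 ≈ 1.9596*I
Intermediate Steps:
x(q) = 0 (x(q) = 0*(-1 + q) = 0)
t(Y) = -√(1 + Y)/5 (t(Y) = -√(Y + Y/Y)/5 = -√(Y + 1)/5 = -√(1 + Y)/5)
u = -9 (u = 18 - 9*(2*0 + 3) = 18 - 9*(0 + 3) = 18 - 9*3 = 18 - 27 = -9)
t(-7)*(u + 5) = (-√(1 - 7)/5)*(-9 + 5) = -I*√6/5*(-4) = 4*I*√6/5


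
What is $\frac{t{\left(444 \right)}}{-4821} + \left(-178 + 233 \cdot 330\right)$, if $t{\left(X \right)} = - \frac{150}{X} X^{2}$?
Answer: $\frac{123298384}{1607} \approx 76726.0$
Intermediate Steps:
$t{\left(X \right)} = - 150 X$
$\frac{t{\left(444 \right)}}{-4821} + \left(-178 + 233 \cdot 330\right) = \frac{\left(-150\right) 444}{-4821} + \left(-178 + 233 \cdot 330\right) = \left(-66600\right) \left(- \frac{1}{4821}\right) + \left(-178 + 76890\right) = \frac{22200}{1607} + 76712 = \frac{123298384}{1607}$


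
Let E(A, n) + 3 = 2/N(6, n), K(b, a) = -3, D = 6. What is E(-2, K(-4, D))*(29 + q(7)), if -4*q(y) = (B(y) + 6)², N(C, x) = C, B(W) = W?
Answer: 106/3 ≈ 35.333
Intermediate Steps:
q(y) = -(6 + y)²/4 (q(y) = -(y + 6)²/4 = -(6 + y)²/4)
E(A, n) = -8/3 (E(A, n) = -3 + 2/6 = -3 + 2*(⅙) = -3 + ⅓ = -8/3)
E(-2, K(-4, D))*(29 + q(7)) = -8*(29 - (6 + 7)²/4)/3 = -8*(29 - ¼*13²)/3 = -8*(29 - ¼*169)/3 = -8*(29 - 169/4)/3 = -8/3*(-53/4) = 106/3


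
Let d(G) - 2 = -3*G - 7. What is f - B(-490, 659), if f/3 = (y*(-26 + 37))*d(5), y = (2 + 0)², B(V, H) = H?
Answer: -3299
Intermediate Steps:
d(G) = -5 - 3*G (d(G) = 2 + (-3*G - 7) = 2 + (-7 - 3*G) = -5 - 3*G)
y = 4 (y = 2² = 4)
f = -2640 (f = 3*((4*(-26 + 37))*(-5 - 3*5)) = 3*((4*11)*(-5 - 15)) = 3*(44*(-20)) = 3*(-880) = -2640)
f - B(-490, 659) = -2640 - 1*659 = -2640 - 659 = -3299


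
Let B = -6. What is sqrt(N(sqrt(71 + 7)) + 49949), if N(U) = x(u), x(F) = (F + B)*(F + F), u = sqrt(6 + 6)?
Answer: sqrt(49973 - 24*sqrt(3)) ≈ 223.45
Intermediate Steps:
u = 2*sqrt(3) (u = sqrt(12) = 2*sqrt(3) ≈ 3.4641)
x(F) = 2*F*(-6 + F) (x(F) = (F - 6)*(F + F) = (-6 + F)*(2*F) = 2*F*(-6 + F))
N(U) = 4*sqrt(3)*(-6 + 2*sqrt(3)) (N(U) = 2*(2*sqrt(3))*(-6 + 2*sqrt(3)) = 4*sqrt(3)*(-6 + 2*sqrt(3)))
sqrt(N(sqrt(71 + 7)) + 49949) = sqrt((24 - 24*sqrt(3)) + 49949) = sqrt(49973 - 24*sqrt(3))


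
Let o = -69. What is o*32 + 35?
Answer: -2173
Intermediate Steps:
o*32 + 35 = -69*32 + 35 = -2208 + 35 = -2173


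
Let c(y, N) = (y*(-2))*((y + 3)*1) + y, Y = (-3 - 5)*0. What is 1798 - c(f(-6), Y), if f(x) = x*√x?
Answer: 1366 - 30*I*√6 ≈ 1366.0 - 73.485*I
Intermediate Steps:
Y = 0 (Y = -8*0 = 0)
f(x) = x^(3/2)
c(y, N) = y - 2*y*(3 + y) (c(y, N) = (-2*y)*((3 + y)*1) + y = (-2*y)*(3 + y) + y = -2*y*(3 + y) + y = y - 2*y*(3 + y))
1798 - c(f(-6), Y) = 1798 - (-1)*(-6)^(3/2)*(5 + 2*(-6)^(3/2)) = 1798 - (-1)*(-6*I*√6)*(5 + 2*(-6*I*√6)) = 1798 - (-1)*(-6*I*√6)*(5 - 12*I*√6) = 1798 - 6*I*√6*(5 - 12*I*√6)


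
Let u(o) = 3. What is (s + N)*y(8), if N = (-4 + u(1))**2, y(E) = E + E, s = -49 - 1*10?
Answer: -928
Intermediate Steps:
s = -59 (s = -49 - 10 = -59)
y(E) = 2*E
N = 1 (N = (-4 + 3)**2 = (-1)**2 = 1)
(s + N)*y(8) = (-59 + 1)*(2*8) = -58*16 = -928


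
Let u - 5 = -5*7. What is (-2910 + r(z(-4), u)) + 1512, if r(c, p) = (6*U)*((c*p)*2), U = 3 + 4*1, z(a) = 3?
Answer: -8958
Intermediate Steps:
u = -30 (u = 5 - 5*7 = 5 - 35 = -30)
U = 7 (U = 3 + 4 = 7)
r(c, p) = 84*c*p (r(c, p) = (6*7)*((c*p)*2) = 42*(2*c*p) = 84*c*p)
(-2910 + r(z(-4), u)) + 1512 = (-2910 + 84*3*(-30)) + 1512 = (-2910 - 7560) + 1512 = -10470 + 1512 = -8958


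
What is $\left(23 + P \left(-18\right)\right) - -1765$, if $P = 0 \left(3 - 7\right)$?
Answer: $1788$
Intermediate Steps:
$P = 0$ ($P = 0 \left(3 - 7\right) = 0 \left(-4\right) = 0$)
$\left(23 + P \left(-18\right)\right) - -1765 = \left(23 + 0 \left(-18\right)\right) - -1765 = \left(23 + 0\right) + 1765 = 23 + 1765 = 1788$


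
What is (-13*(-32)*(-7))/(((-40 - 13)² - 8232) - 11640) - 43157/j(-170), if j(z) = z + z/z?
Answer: 736880019/2883647 ≈ 255.54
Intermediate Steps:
j(z) = 1 + z (j(z) = z + 1 = 1 + z)
(-13*(-32)*(-7))/(((-40 - 13)² - 8232) - 11640) - 43157/j(-170) = (-13*(-32)*(-7))/(((-40 - 13)² - 8232) - 11640) - 43157/(1 - 170) = (416*(-7))/(((-53)² - 8232) - 11640) - 43157/(-169) = -2912/((2809 - 8232) - 11640) - 43157*(-1/169) = -2912/(-5423 - 11640) + 43157/169 = -2912/(-17063) + 43157/169 = -2912*(-1/17063) + 43157/169 = 2912/17063 + 43157/169 = 736880019/2883647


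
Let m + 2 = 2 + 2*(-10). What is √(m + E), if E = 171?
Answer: √151 ≈ 12.288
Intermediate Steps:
m = -20 (m = -2 + (2 + 2*(-10)) = -2 + (2 - 20) = -2 - 18 = -20)
√(m + E) = √(-20 + 171) = √151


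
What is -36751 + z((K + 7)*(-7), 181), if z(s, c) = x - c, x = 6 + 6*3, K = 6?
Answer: -36908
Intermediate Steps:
x = 24 (x = 6 + 18 = 24)
z(s, c) = 24 - c
-36751 + z((K + 7)*(-7), 181) = -36751 + (24 - 1*181) = -36751 + (24 - 181) = -36751 - 157 = -36908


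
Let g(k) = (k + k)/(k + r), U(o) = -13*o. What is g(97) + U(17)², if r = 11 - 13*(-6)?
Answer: 4542310/93 ≈ 48842.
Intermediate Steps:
r = 89 (r = 11 + 78 = 89)
g(k) = 2*k/(89 + k) (g(k) = (k + k)/(k + 89) = (2*k)/(89 + k) = 2*k/(89 + k))
g(97) + U(17)² = 2*97/(89 + 97) + (-13*17)² = 2*97/186 + (-221)² = 2*97*(1/186) + 48841 = 97/93 + 48841 = 4542310/93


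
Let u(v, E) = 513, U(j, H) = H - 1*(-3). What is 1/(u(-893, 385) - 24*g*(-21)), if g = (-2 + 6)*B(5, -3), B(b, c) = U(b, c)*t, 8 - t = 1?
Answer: 1/513 ≈ 0.0019493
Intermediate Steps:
U(j, H) = 3 + H (U(j, H) = H + 3 = 3 + H)
t = 7 (t = 8 - 1*1 = 8 - 1 = 7)
B(b, c) = 21 + 7*c (B(b, c) = (3 + c)*7 = 21 + 7*c)
g = 0 (g = (-2 + 6)*(21 + 7*(-3)) = 4*(21 - 21) = 4*0 = 0)
1/(u(-893, 385) - 24*g*(-21)) = 1/(513 - 24*0*(-21)) = 1/(513 + 0*(-21)) = 1/(513 + 0) = 1/513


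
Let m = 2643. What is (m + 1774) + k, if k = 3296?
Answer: 7713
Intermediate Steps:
(m + 1774) + k = (2643 + 1774) + 3296 = 4417 + 3296 = 7713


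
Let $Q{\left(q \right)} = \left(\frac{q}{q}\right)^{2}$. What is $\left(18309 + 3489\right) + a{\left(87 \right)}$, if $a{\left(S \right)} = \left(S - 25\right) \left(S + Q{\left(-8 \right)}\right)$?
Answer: $27254$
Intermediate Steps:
$Q{\left(q \right)} = 1$ ($Q{\left(q \right)} = 1^{2} = 1$)
$a{\left(S \right)} = \left(1 + S\right) \left(-25 + S\right)$ ($a{\left(S \right)} = \left(S - 25\right) \left(S + 1\right) = \left(-25 + S\right) \left(1 + S\right) = \left(1 + S\right) \left(-25 + S\right)$)
$\left(18309 + 3489\right) + a{\left(87 \right)} = \left(18309 + 3489\right) - \left(2113 - 7569\right) = 21798 - -5456 = 21798 + 5456 = 27254$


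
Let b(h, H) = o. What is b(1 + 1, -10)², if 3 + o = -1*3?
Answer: 36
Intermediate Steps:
o = -6 (o = -3 - 1*3 = -3 - 3 = -6)
b(h, H) = -6
b(1 + 1, -10)² = (-6)² = 36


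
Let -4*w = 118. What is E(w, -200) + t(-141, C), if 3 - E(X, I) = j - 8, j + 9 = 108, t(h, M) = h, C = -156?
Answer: -229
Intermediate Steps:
w = -59/2 (w = -1/4*118 = -59/2 ≈ -29.500)
j = 99 (j = -9 + 108 = 99)
E(X, I) = -88 (E(X, I) = 3 - (99 - 8) = 3 - 1*91 = 3 - 91 = -88)
E(w, -200) + t(-141, C) = -88 - 141 = -229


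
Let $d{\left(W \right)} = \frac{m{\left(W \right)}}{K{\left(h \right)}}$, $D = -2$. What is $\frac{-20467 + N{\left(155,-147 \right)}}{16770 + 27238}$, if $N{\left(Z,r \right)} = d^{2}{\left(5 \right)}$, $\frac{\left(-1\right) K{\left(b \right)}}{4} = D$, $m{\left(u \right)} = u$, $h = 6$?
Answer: $- \frac{1309863}{2816512} \approx -0.46507$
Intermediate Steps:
$K{\left(b \right)} = 8$ ($K{\left(b \right)} = \left(-4\right) \left(-2\right) = 8$)
$d{\left(W \right)} = \frac{W}{8}$
$N{\left(Z,r \right)} = \frac{25}{64}$ ($N{\left(Z,r \right)} = \left(\frac{1}{8} \cdot 5\right)^{2} = \left(\frac{5}{8}\right)^{2} = \frac{25}{64}$)
$\frac{-20467 + N{\left(155,-147 \right)}}{16770 + 27238} = \frac{-20467 + \frac{25}{64}}{16770 + 27238} = - \frac{1309863}{64 \cdot 44008} = \left(- \frac{1309863}{64}\right) \frac{1}{44008} = - \frac{1309863}{2816512}$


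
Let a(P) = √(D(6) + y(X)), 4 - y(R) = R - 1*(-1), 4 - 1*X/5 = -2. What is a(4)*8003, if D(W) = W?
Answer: 8003*I*√21 ≈ 36674.0*I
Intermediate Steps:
X = 30 (X = 20 - 5*(-2) = 20 + 10 = 30)
y(R) = 3 - R (y(R) = 4 - (R - 1*(-1)) = 4 - (R + 1) = 4 - (1 + R) = 4 + (-1 - R) = 3 - R)
a(P) = I*√21 (a(P) = √(6 + (3 - 1*30)) = √(6 + (3 - 30)) = √(6 - 27) = √(-21) = I*√21)
a(4)*8003 = (I*√21)*8003 = 8003*I*√21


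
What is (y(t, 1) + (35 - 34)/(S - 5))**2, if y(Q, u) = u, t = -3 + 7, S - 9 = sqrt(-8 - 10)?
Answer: (-7*I + 30*sqrt(2))/(2*(I + 12*sqrt(2))) ≈ 1.2336 - 0.27893*I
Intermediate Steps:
S = 9 + 3*I*sqrt(2) (S = 9 + sqrt(-8 - 10) = 9 + sqrt(-18) = 9 + 3*I*sqrt(2) ≈ 9.0 + 4.2426*I)
t = 4
(y(t, 1) + (35 - 34)/(S - 5))**2 = (1 + (35 - 34)/((9 + 3*I*sqrt(2)) - 5))**2 = (1 + 1/(4 + 3*I*sqrt(2)))**2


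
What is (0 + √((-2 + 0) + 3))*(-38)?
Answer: -38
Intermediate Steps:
(0 + √((-2 + 0) + 3))*(-38) = (0 + √(-2 + 3))*(-38) = (0 + √1)*(-38) = (0 + 1)*(-38) = 1*(-38) = -38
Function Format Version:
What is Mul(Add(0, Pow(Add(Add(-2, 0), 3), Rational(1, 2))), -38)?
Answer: -38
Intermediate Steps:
Mul(Add(0, Pow(Add(Add(-2, 0), 3), Rational(1, 2))), -38) = Mul(Add(0, Pow(Add(-2, 3), Rational(1, 2))), -38) = Mul(Add(0, Pow(1, Rational(1, 2))), -38) = Mul(Add(0, 1), -38) = Mul(1, -38) = -38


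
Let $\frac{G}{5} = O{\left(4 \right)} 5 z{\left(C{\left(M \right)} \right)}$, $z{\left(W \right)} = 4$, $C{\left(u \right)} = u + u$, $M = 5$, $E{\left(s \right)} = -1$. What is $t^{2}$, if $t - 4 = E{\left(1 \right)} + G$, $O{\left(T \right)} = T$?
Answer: $162409$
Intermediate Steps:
$C{\left(u \right)} = 2 u$
$G = 400$ ($G = 5 \cdot 4 \cdot 5 \cdot 4 = 5 \cdot 20 \cdot 4 = 5 \cdot 80 = 400$)
$t = 403$ ($t = 4 + \left(-1 + 400\right) = 4 + 399 = 403$)
$t^{2} = 403^{2} = 162409$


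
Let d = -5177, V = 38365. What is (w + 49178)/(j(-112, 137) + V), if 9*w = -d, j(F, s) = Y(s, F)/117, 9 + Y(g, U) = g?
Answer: 5821127/4488833 ≈ 1.2968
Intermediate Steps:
Y(g, U) = -9 + g
j(F, s) = -1/13 + s/117 (j(F, s) = (-9 + s)/117 = (-9 + s)*(1/117) = -1/13 + s/117)
w = 5177/9 (w = (-1*(-5177))/9 = (⅑)*5177 = 5177/9 ≈ 575.22)
(w + 49178)/(j(-112, 137) + V) = (5177/9 + 49178)/((-1/13 + (1/117)*137) + 38365) = 447779/(9*((-1/13 + 137/117) + 38365)) = 447779/(9*(128/117 + 38365)) = 447779/(9*(4488833/117)) = (447779/9)*(117/4488833) = 5821127/4488833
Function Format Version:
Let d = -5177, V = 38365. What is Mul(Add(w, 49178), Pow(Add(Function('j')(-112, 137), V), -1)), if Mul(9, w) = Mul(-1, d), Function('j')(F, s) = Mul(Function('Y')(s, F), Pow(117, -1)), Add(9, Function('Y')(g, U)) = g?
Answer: Rational(5821127, 4488833) ≈ 1.2968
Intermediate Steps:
Function('Y')(g, U) = Add(-9, g)
Function('j')(F, s) = Add(Rational(-1, 13), Mul(Rational(1, 117), s)) (Function('j')(F, s) = Mul(Add(-9, s), Pow(117, -1)) = Mul(Add(-9, s), Rational(1, 117)) = Add(Rational(-1, 13), Mul(Rational(1, 117), s)))
w = Rational(5177, 9) (w = Mul(Rational(1, 9), Mul(-1, -5177)) = Mul(Rational(1, 9), 5177) = Rational(5177, 9) ≈ 575.22)
Mul(Add(w, 49178), Pow(Add(Function('j')(-112, 137), V), -1)) = Mul(Add(Rational(5177, 9), 49178), Pow(Add(Add(Rational(-1, 13), Mul(Rational(1, 117), 137)), 38365), -1)) = Mul(Rational(447779, 9), Pow(Add(Add(Rational(-1, 13), Rational(137, 117)), 38365), -1)) = Mul(Rational(447779, 9), Pow(Add(Rational(128, 117), 38365), -1)) = Mul(Rational(447779, 9), Pow(Rational(4488833, 117), -1)) = Mul(Rational(447779, 9), Rational(117, 4488833)) = Rational(5821127, 4488833)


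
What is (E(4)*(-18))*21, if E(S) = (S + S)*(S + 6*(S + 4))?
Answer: -157248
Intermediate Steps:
E(S) = 2*S*(24 + 7*S) (E(S) = (2*S)*(S + 6*(4 + S)) = (2*S)*(S + (24 + 6*S)) = (2*S)*(24 + 7*S) = 2*S*(24 + 7*S))
(E(4)*(-18))*21 = ((2*4*(24 + 7*4))*(-18))*21 = ((2*4*(24 + 28))*(-18))*21 = ((2*4*52)*(-18))*21 = (416*(-18))*21 = -7488*21 = -157248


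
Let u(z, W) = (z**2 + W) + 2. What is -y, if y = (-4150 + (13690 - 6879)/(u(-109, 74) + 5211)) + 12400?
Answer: -141642811/17168 ≈ -8250.4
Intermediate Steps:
u(z, W) = 2 + W + z**2 (u(z, W) = (W + z**2) + 2 = 2 + W + z**2)
y = 141642811/17168 (y = (-4150 + (13690 - 6879)/((2 + 74 + (-109)**2) + 5211)) + 12400 = (-4150 + 6811/((2 + 74 + 11881) + 5211)) + 12400 = (-4150 + 6811/(11957 + 5211)) + 12400 = (-4150 + 6811/17168) + 12400 = -71240389/17168 + 12400 = 141642811/17168 ≈ 8250.4)
-y = -1*141642811/17168 = -141642811/17168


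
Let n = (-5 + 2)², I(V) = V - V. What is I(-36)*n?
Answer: 0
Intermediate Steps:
I(V) = 0
n = 9 (n = (-3)² = 9)
I(-36)*n = 0*9 = 0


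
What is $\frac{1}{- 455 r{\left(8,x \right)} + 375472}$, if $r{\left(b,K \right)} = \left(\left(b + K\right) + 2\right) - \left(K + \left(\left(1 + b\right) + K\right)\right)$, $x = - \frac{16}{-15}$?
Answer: $\frac{3}{1126507} \approx 2.6631 \cdot 10^{-6}$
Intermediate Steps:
$x = \frac{16}{15}$ ($x = \left(-16\right) \left(- \frac{1}{15}\right) = \frac{16}{15} \approx 1.0667$)
$r{\left(b,K \right)} = 1 - K$ ($r{\left(b,K \right)} = \left(\left(K + b\right) + 2\right) - \left(K + \left(1 + K + b\right)\right) = \left(2 + K + b\right) - \left(1 + b + 2 K\right) = 1 - K$)
$\frac{1}{- 455 r{\left(8,x \right)} + 375472} = \frac{1}{- 455 \left(1 - \frac{16}{15}\right) + 375472} = \frac{1}{\left(-455\right) \left(- \frac{1}{15}\right) + 375472} = \frac{1}{\frac{91}{3} + 375472} = \frac{1}{\frac{1126507}{3}} = \frac{3}{1126507}$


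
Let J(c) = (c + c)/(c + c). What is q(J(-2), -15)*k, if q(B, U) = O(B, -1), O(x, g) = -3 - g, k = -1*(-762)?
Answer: -1524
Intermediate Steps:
k = 762
J(c) = 1 (J(c) = (2*c)/((2*c)) = (2*c)*(1/(2*c)) = 1)
q(B, U) = -2 (q(B, U) = -3 - 1*(-1) = -3 + 1 = -2)
q(J(-2), -15)*k = -2*762 = -1524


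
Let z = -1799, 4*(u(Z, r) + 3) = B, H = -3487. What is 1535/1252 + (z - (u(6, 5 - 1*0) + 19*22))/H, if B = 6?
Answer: 8126351/4365724 ≈ 1.8614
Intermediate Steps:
u(Z, r) = -3/2 (u(Z, r) = -3 + (¼)*6 = -3 + 3/2 = -3/2)
1535/1252 + (z - (u(6, 5 - 1*0) + 19*22))/H = 1535/1252 + (-1799 - (-3/2 + 19*22))/(-3487) = 1535*(1/1252) + (-1799 - (-3/2 + 418))*(-1/3487) = 1535/1252 + (-1799 - 1*833/2)*(-1/3487) = 1535/1252 + (-1799 - 833/2)*(-1/3487) = 1535/1252 - 4431/2*(-1/3487) = 1535/1252 + 4431/6974 = 8126351/4365724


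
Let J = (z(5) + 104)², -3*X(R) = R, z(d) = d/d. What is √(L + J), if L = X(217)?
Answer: √98574/3 ≈ 104.66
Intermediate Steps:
z(d) = 1
X(R) = -R/3
L = -217/3 (L = -⅓*217 = -217/3 ≈ -72.333)
J = 11025 (J = (1 + 104)² = 105² = 11025)
√(L + J) = √(-217/3 + 11025) = √(32858/3) = √98574/3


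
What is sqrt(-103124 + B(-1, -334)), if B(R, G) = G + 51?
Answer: I*sqrt(103407) ≈ 321.57*I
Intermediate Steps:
B(R, G) = 51 + G
sqrt(-103124 + B(-1, -334)) = sqrt(-103124 + (51 - 334)) = sqrt(-103124 - 283) = sqrt(-103407) = I*sqrt(103407)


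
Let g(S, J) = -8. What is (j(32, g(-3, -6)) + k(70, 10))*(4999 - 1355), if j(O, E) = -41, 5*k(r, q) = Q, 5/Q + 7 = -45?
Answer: -1943163/13 ≈ -1.4947e+5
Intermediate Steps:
Q = -5/52 (Q = 5/(-7 - 45) = 5/(-52) = 5*(-1/52) = -5/52 ≈ -0.096154)
k(r, q) = -1/52 (k(r, q) = (⅕)*(-5/52) = -1/52)
(j(32, g(-3, -6)) + k(70, 10))*(4999 - 1355) = (-41 - 1/52)*(4999 - 1355) = -2133/52*3644 = -1943163/13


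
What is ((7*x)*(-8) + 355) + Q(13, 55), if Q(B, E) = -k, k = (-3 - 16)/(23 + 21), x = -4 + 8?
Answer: 5783/44 ≈ 131.43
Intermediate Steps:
x = 4
k = -19/44 ≈ -0.43182
Q(B, E) = 19/44 (Q(B, E) = -1*(-19/44) = 19/44)
((7*x)*(-8) + 355) + Q(13, 55) = ((7*4)*(-8) + 355) + 19/44 = (28*(-8) + 355) + 19/44 = (-224 + 355) + 19/44 = 131 + 19/44 = 5783/44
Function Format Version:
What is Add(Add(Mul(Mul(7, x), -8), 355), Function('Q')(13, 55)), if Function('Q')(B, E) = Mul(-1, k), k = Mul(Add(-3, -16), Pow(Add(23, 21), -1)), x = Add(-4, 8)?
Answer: Rational(5783, 44) ≈ 131.43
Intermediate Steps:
x = 4
k = Rational(-19, 44) (k = Mul(-19, Pow(44, -1)) = Mul(-19, Rational(1, 44)) = Rational(-19, 44) ≈ -0.43182)
Function('Q')(B, E) = Rational(19, 44) (Function('Q')(B, E) = Mul(-1, Rational(-19, 44)) = Rational(19, 44))
Add(Add(Mul(Mul(7, x), -8), 355), Function('Q')(13, 55)) = Add(Add(Mul(Mul(7, 4), -8), 355), Rational(19, 44)) = Add(Add(Mul(28, -8), 355), Rational(19, 44)) = Add(Add(-224, 355), Rational(19, 44)) = Add(131, Rational(19, 44)) = Rational(5783, 44)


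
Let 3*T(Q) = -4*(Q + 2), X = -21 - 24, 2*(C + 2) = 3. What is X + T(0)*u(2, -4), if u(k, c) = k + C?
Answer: -49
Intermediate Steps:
C = -½ (C = -2 + (½)*3 = -2 + 3/2 = -½ ≈ -0.50000)
X = -45
u(k, c) = -½ + k (u(k, c) = k - ½ = -½ + k)
T(Q) = -8/3 - 4*Q/3 (T(Q) = (-4*(Q + 2))/3 = (-4*(2 + Q))/3 = (-8 - 4*Q)/3 = -8/3 - 4*Q/3)
X + T(0)*u(2, -4) = -45 + (-8/3 - 4/3*0)*(-½ + 2) = -45 + (-8/3 + 0)*(3/2) = -45 - 8/3*3/2 = -45 - 4 = -49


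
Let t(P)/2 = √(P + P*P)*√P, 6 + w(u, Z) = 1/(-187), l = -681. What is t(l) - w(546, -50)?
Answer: 1123/187 + 2724*I*√170 ≈ 6.0053 + 35517.0*I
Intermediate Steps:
w(u, Z) = -1123/187 (w(u, Z) = -6 + 1/(-187) = -6 - 1/187 = -1123/187)
t(P) = 2*√P*√(P + P²) (t(P) = 2*(√(P + P*P)*√P) = 2*(√(P + P²)*√P) = 2*(√P*√(P + P²)) = 2*√P*√(P + P²))
t(l) - w(546, -50) = 2*√(-681)*√(-681*(1 - 681)) - 1*(-1123/187) = 2*(I*√681)*√(-681*(-680)) + 1123/187 = 2*(I*√681)*√463080 + 1123/187 = 2*(I*√681)*(2*√115770) + 1123/187 = 2724*I*√170 + 1123/187 = 1123/187 + 2724*I*√170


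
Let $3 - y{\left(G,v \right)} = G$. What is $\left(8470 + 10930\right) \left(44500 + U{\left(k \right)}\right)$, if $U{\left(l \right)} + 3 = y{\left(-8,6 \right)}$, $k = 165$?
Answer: $863455200$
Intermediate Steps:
$y{\left(G,v \right)} = 3 - G$
$U{\left(l \right)} = 8$ ($U{\left(l \right)} = -3 + \left(3 - -8\right) = -3 + \left(3 + 8\right) = -3 + 11 = 8$)
$\left(8470 + 10930\right) \left(44500 + U{\left(k \right)}\right) = \left(8470 + 10930\right) \left(44500 + 8\right) = 19400 \cdot 44508 = 863455200$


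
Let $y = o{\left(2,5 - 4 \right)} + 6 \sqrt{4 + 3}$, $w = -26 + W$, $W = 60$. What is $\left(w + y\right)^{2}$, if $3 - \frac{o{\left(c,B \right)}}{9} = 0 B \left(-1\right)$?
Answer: $3973 + 732 \sqrt{7} \approx 5909.7$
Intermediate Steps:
$o{\left(c,B \right)} = 27$ ($o{\left(c,B \right)} = 27 - 9 \cdot 0 B \left(-1\right) = 27 - 9 \cdot 0 \left(-1\right) = 27 - 0 = 27 + 0 = 27$)
$w = 34$ ($w = -26 + 60 = 34$)
$y = 27 + 6 \sqrt{7}$ ($y = 27 + 6 \sqrt{4 + 3} = 27 + 6 \sqrt{7} \approx 42.875$)
$\left(w + y\right)^{2} = \left(34 + \left(27 + 6 \sqrt{7}\right)\right)^{2} = \left(61 + 6 \sqrt{7}\right)^{2}$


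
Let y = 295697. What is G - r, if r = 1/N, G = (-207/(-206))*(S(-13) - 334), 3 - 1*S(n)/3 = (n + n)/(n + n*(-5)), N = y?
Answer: -39602403925/121827164 ≈ -325.07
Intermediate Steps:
N = 295697
S(n) = 21/2 (S(n) = 9 - 3*(n + n)/(n + n*(-5)) = 9 - 3*2*n/(n - 5*n) = 9 - 3*2*n/((-4*n)) = 9 - 3*2*n*(-1/(4*n)) = 9 - 3*(-½) = 9 + 3/2 = 21/2)
G = -133929/412 (G = (-207/(-206))*(21/2 - 334) = -207*(-1/206)*(-647/2) = (207/206)*(-647/2) = -133929/412 ≈ -325.07)
r = 1/295697 ≈ 3.3818e-6
G - r = -133929/412 - 1*1/295697 = -133929/412 - 1/295697 = -39602403925/121827164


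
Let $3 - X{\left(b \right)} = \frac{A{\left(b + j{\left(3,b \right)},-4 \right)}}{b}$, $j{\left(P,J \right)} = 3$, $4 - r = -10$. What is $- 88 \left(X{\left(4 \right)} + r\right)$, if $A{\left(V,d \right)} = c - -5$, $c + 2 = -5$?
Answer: $-1540$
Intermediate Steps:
$r = 14$ ($r = 4 - -10 = 4 + 10 = 14$)
$c = -7$ ($c = -2 - 5 = -7$)
$A{\left(V,d \right)} = -2$ ($A{\left(V,d \right)} = -7 - -5 = -7 + 5 = -2$)
$X{\left(b \right)} = 3 + \frac{2}{b}$ ($X{\left(b \right)} = 3 - - \frac{2}{b} = 3 + \frac{2}{b}$)
$- 88 \left(X{\left(4 \right)} + r\right) = - 88 \left(\left(3 + \frac{2}{4}\right) + 14\right) = - 88 \left(\left(3 + 2 \cdot \frac{1}{4}\right) + 14\right) = - 88 \left(\left(3 + \frac{1}{2}\right) + 14\right) = - 88 \left(\frac{7}{2} + 14\right) = \left(-88\right) \frac{35}{2} = -1540$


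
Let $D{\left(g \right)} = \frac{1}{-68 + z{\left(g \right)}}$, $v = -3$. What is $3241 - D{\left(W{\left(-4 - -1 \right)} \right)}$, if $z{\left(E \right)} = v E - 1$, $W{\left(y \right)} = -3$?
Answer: $\frac{194461}{60} \approx 3241.0$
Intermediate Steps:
$z{\left(E \right)} = -1 - 3 E$ ($z{\left(E \right)} = - 3 E - 1 = -1 - 3 E$)
$D{\left(g \right)} = \frac{1}{-69 - 3 g}$ ($D{\left(g \right)} = \frac{1}{-68 - \left(1 + 3 g\right)} = \frac{1}{-69 - 3 g}$)
$3241 - D{\left(W{\left(-4 - -1 \right)} \right)} = 3241 - \frac{1}{3 \left(-23 - -3\right)} = 3241 - \frac{1}{3 \left(-23 + 3\right)} = 3241 - \frac{1}{3 \left(-20\right)} = 3241 - \frac{1}{3} \left(- \frac{1}{20}\right) = 3241 - - \frac{1}{60} = 3241 + \frac{1}{60} = \frac{194461}{60}$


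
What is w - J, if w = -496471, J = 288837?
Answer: -785308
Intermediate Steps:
w - J = -496471 - 1*288837 = -496471 - 288837 = -785308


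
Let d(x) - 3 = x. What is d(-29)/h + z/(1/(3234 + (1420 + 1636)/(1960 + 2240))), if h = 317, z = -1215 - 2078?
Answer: -1772752132042/166425 ≈ -1.0652e+7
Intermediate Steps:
d(x) = 3 + x
z = -3293
d(-29)/h + z/(1/(3234 + (1420 + 1636)/(1960 + 2240))) = (3 - 29)/317 - (10649562 + 3293*(1420 + 1636)/(1960 + 2240)) = -26*1/317 - 3293/(1/(3234 + 3056/4200)) = -26/317 - 3293/(1/(3234 + 3056*(1/4200))) = -26/317 - 3293/(1/(3234 + 382/525)) = -26/317 - 3293/(1/(1698232/525)) = -26/317 - 3293/525/1698232 = -26/317 - 3293*1698232/525 = -26/317 - 5592277976/525 = -1772752132042/166425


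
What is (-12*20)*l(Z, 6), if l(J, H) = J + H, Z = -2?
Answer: -960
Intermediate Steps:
l(J, H) = H + J
(-12*20)*l(Z, 6) = (-12*20)*(6 - 2) = -240*4 = -960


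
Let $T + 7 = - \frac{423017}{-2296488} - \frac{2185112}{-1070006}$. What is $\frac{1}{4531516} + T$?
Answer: $- \frac{6644378846321441485}{1391886825418406856} \approx -4.7737$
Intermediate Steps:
$T = - \frac{5865038678869}{1228627969464}$ ($T = -7 - \left(- \frac{1092556}{535003} - \frac{423017}{2296488}\right) = -7 - - \frac{2735357107379}{1228627969464} = -7 + \left(\frac{423017}{2296488} + \frac{1092556}{535003}\right) = -7 + \frac{2735357107379}{1228627969464} = - \frac{5865038678869}{1228627969464} \approx -4.7737$)
$\frac{1}{4531516} + T = \frac{1}{4531516} - \frac{5865038678869}{1228627969464} = - \frac{6644378846321441485}{1391886825418406856}$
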